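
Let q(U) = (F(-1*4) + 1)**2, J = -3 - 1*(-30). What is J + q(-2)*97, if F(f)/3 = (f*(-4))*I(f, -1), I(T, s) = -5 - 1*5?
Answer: 22255804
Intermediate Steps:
J = 27 (J = -3 + 30 = 27)
I(T, s) = -10 (I(T, s) = -5 - 5 = -10)
F(f) = 120*f (F(f) = 3*((f*(-4))*(-10)) = 3*(-4*f*(-10)) = 3*(40*f) = 120*f)
q(U) = 229441 (q(U) = (120*(-1*4) + 1)**2 = (120*(-4) + 1)**2 = (-480 + 1)**2 = (-479)**2 = 229441)
J + q(-2)*97 = 27 + 229441*97 = 27 + 22255777 = 22255804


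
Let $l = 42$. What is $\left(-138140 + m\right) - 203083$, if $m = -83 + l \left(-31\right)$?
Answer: $-342608$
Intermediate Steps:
$m = -1385$ ($m = -83 + 42 \left(-31\right) = -83 - 1302 = -1385$)
$\left(-138140 + m\right) - 203083 = \left(-138140 - 1385\right) - 203083 = -139525 - 203083 = -342608$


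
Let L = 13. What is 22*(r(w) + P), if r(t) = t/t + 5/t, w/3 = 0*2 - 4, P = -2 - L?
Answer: -1903/6 ≈ -317.17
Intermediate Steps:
P = -15 (P = -2 - 1*13 = -2 - 13 = -15)
w = -12 (w = 3*(0*2 - 4) = 3*(0 - 4) = 3*(-4) = -12)
r(t) = 1 + 5/t
22*(r(w) + P) = 22*((5 - 12)/(-12) - 15) = 22*(-1/12*(-7) - 15) = 22*(7/12 - 15) = 22*(-173/12) = -1903/6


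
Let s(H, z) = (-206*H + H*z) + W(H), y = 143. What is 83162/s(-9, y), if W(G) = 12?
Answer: 83162/579 ≈ 143.63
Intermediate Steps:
s(H, z) = 12 - 206*H + H*z (s(H, z) = (-206*H + H*z) + 12 = 12 - 206*H + H*z)
83162/s(-9, y) = 83162/(12 - 206*(-9) - 9*143) = 83162/(12 + 1854 - 1287) = 83162/579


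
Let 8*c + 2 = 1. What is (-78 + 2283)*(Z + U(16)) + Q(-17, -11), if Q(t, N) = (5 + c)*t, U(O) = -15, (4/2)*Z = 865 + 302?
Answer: 10027677/8 ≈ 1.2535e+6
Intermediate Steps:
Z = 1167/2 (Z = (865 + 302)/2 = (½)*1167 = 1167/2 ≈ 583.50)
c = -⅛ (c = -¼ + (⅛)*1 = -¼ + ⅛ = -⅛ ≈ -0.12500)
Q(t, N) = 39*t/8 (Q(t, N) = (5 - ⅛)*t = 39*t/8)
(-78 + 2283)*(Z + U(16)) + Q(-17, -11) = (-78 + 2283)*(1167/2 - 15) + (39/8)*(-17) = 2205*(1137/2) - 663/8 = 2507085/2 - 663/8 = 10027677/8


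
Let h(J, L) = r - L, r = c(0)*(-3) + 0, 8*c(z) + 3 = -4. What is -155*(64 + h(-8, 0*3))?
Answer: -82615/8 ≈ -10327.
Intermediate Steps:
c(z) = -7/8 (c(z) = -3/8 + (⅛)*(-4) = -3/8 - ½ = -7/8)
r = 21/8 (r = -7/8*(-3) + 0 = 21/8 + 0 = 21/8 ≈ 2.6250)
h(J, L) = 21/8 - L
-155*(64 + h(-8, 0*3)) = -155*(64 + (21/8 - 0*3)) = -155*(64 + (21/8 - 1*0)) = -155*(64 + (21/8 + 0)) = -155*(64 + 21/8) = -155*533/8 = -82615/8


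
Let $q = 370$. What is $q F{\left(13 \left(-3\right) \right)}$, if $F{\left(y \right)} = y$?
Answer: $-14430$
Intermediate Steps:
$q F{\left(13 \left(-3\right) \right)} = 370 \cdot 13 \left(-3\right) = 370 \left(-39\right) = -14430$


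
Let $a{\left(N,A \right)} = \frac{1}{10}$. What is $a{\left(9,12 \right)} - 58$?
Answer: $- \frac{579}{10} \approx -57.9$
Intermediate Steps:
$a{\left(N,A \right)} = \frac{1}{10}$
$a{\left(9,12 \right)} - 58 = \frac{1}{10} - 58 = - \frac{579}{10}$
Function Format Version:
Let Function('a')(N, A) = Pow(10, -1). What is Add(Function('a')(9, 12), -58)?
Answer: Rational(-579, 10) ≈ -57.900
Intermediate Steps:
Function('a')(N, A) = Rational(1, 10)
Add(Function('a')(9, 12), -58) = Add(Rational(1, 10), -58) = Rational(-579, 10)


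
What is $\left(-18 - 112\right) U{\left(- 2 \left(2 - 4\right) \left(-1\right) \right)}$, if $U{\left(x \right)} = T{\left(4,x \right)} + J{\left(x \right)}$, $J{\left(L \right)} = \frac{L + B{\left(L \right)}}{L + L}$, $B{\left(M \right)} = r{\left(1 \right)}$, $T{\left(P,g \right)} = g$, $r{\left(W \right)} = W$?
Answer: $\frac{1885}{4} \approx 471.25$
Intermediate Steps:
$B{\left(M \right)} = 1$
$J{\left(L \right)} = \frac{1 + L}{2 L}$ ($J{\left(L \right)} = \frac{L + 1}{L + L} = \frac{1 + L}{2 L}$)
$U{\left(x \right)} = x + \frac{1 + x}{2 x}$
$\left(-18 - 112\right) U{\left(- 2 \left(2 - 4\right) \left(-1\right) \right)} = \left(-18 - 112\right) \left(\frac{1}{2} + - 2 \left(2 - 4\right) \left(-1\right) + \frac{1}{2 - 2 \left(2 - 4\right) \left(-1\right)}\right) = - 130 \left(\frac{1}{2} + \left(-2\right) \left(-2\right) \left(-1\right) + \frac{1}{2 \left(-2\right) \left(-2\right) \left(-1\right)}\right) = - 130 \left(\frac{1}{2} + 4 \left(-1\right) + \frac{1}{2 \cdot 4 \left(-1\right)}\right) = - 130 \left(\frac{1}{2} - 4 + \frac{1}{2 \left(-4\right)}\right) = - 130 \left(\frac{1}{2} - 4 + \frac{1}{2} \left(- \frac{1}{4}\right)\right) = - 130 \left(\frac{1}{2} - 4 - \frac{1}{8}\right) = \left(-130\right) \left(- \frac{29}{8}\right) = \frac{1885}{4}$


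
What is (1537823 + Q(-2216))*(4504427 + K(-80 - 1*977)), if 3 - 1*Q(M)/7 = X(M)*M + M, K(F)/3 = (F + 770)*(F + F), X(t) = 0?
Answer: 9824325843836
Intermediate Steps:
K(F) = 6*F*(770 + F) (K(F) = 3*((F + 770)*(F + F)) = 3*((770 + F)*(2*F)) = 3*(2*F*(770 + F)) = 6*F*(770 + F))
Q(M) = 21 - 7*M (Q(M) = 21 - 7*(0*M + M) = 21 - 7*(0 + M) = 21 - 7*M)
(1537823 + Q(-2216))*(4504427 + K(-80 - 1*977)) = (1537823 + (21 - 7*(-2216)))*(4504427 + 6*(-80 - 1*977)*(770 + (-80 - 1*977))) = (1537823 + (21 + 15512))*(4504427 + 6*(-80 - 977)*(770 + (-80 - 977))) = (1537823 + 15533)*(4504427 + 6*(-1057)*(770 - 1057)) = 1553356*(4504427 + 6*(-1057)*(-287)) = 1553356*(4504427 + 1820154) = 1553356*6324581 = 9824325843836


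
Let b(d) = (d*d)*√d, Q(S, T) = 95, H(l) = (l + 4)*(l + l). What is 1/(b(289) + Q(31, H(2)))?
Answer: 1/1419952 ≈ 7.0425e-7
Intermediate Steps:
H(l) = 2*l*(4 + l) (H(l) = (4 + l)*(2*l) = 2*l*(4 + l))
b(d) = d^(5/2) (b(d) = d²*√d = d^(5/2))
1/(b(289) + Q(31, H(2))) = 1/(289^(5/2) + 95) = 1/(1419857 + 95) = 1/1419952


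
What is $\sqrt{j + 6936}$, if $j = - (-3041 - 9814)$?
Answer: $3 \sqrt{2199} \approx 140.68$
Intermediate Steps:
$j = 12855$ ($j = - (-3041 - 9814) = \left(-1\right) \left(-12855\right) = 12855$)
$\sqrt{j + 6936} = \sqrt{12855 + 6936} = \sqrt{19791} = 3 \sqrt{2199}$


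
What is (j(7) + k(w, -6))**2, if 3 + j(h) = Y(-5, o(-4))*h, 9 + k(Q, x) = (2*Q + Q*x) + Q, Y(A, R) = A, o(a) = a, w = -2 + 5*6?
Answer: 17161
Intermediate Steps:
w = 28 (w = -2 + 30 = 28)
k(Q, x) = -9 + 3*Q + Q*x (k(Q, x) = -9 + ((2*Q + Q*x) + Q) = -9 + (3*Q + Q*x) = -9 + 3*Q + Q*x)
j(h) = -3 - 5*h
(j(7) + k(w, -6))**2 = ((-3 - 5*7) + (-9 + 3*28 + 28*(-6)))**2 = ((-3 - 35) + (-9 + 84 - 168))**2 = (-38 - 93)**2 = (-131)**2 = 17161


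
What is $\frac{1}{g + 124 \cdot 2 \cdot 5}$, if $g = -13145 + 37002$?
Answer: $\frac{1}{25097} \approx 3.9845 \cdot 10^{-5}$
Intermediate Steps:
$g = 23857$
$\frac{1}{g + 124 \cdot 2 \cdot 5} = \frac{1}{23857 + 124 \cdot 2 \cdot 5} = \frac{1}{23857 + 124 \cdot 10} = \frac{1}{23857 + 1240} = \frac{1}{25097}$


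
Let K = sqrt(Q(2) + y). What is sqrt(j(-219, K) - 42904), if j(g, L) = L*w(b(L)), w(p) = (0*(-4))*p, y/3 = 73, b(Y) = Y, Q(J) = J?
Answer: 2*I*sqrt(10726) ≈ 207.13*I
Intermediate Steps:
y = 219 (y = 3*73 = 219)
w(p) = 0 (w(p) = 0*p = 0)
K = sqrt(221) (K = sqrt(2 + 219) = sqrt(221) ≈ 14.866)
j(g, L) = 0 (j(g, L) = L*0 = 0)
sqrt(j(-219, K) - 42904) = sqrt(0 - 42904) = sqrt(-42904) = 2*I*sqrt(10726)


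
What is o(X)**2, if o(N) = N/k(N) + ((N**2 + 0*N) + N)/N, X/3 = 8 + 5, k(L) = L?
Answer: 1681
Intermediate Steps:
X = 39 (X = 3*(8 + 5) = 3*13 = 39)
o(N) = 1 + (N + N**2)/N (o(N) = N/N + ((N**2 + 0*N) + N)/N = 1 + ((N**2 + 0) + N)/N = 1 + (N**2 + N)/N = 1 + (N + N**2)/N)
o(X)**2 = (2 + 39)**2 = 41**2 = 1681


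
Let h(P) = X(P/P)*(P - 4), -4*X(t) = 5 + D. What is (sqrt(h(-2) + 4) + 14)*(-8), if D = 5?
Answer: -112 - 8*sqrt(19) ≈ -146.87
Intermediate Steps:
X(t) = -5/2 (X(t) = -(5 + 5)/4 = -1/4*10 = -5/2)
h(P) = 10 - 5*P/2 (h(P) = -5*(P - 4)/2 = -5*(-4 + P)/2 = 10 - 5*P/2)
(sqrt(h(-2) + 4) + 14)*(-8) = (sqrt((10 - 5/2*(-2)) + 4) + 14)*(-8) = (sqrt((10 + 5) + 4) + 14)*(-8) = (sqrt(15 + 4) + 14)*(-8) = (sqrt(19) + 14)*(-8) = (14 + sqrt(19))*(-8) = -112 - 8*sqrt(19)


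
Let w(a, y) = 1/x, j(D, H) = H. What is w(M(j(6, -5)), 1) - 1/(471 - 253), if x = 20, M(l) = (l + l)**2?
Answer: 99/2180 ≈ 0.045413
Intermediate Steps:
M(l) = 4*l**2 (M(l) = (2*l)**2 = 4*l**2)
w(a, y) = 1/20
w(M(j(6, -5)), 1) - 1/(471 - 253) = 1/20 - 1/(471 - 253) = 1/20 - 1/218 = 99/2180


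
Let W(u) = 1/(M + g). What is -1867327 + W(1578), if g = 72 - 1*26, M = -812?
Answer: -1430372483/766 ≈ -1.8673e+6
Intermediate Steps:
g = 46 (g = 72 - 26 = 46)
W(u) = -1/766 (W(u) = 1/(-812 + 46) = 1/(-766) = -1/766)
-1867327 + W(1578) = -1867327 - 1/766 = -1430372483/766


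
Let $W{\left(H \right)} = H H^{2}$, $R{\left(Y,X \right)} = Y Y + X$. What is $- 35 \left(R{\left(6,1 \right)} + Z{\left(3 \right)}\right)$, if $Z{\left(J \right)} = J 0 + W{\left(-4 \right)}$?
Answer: $945$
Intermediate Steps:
$R{\left(Y,X \right)} = X + Y^{2}$ ($R{\left(Y,X \right)} = Y^{2} + X = X + Y^{2}$)
$W{\left(H \right)} = H^{3}$
$Z{\left(J \right)} = -64$ ($Z{\left(J \right)} = J 0 + \left(-4\right)^{3} = 0 - 64 = -64$)
$- 35 \left(R{\left(6,1 \right)} + Z{\left(3 \right)}\right) = - 35 \left(\left(1 + 6^{2}\right) - 64\right) = - 35 \left(\left(1 + 36\right) - 64\right) = - 35 \left(37 - 64\right) = \left(-35\right) \left(-27\right) = 945$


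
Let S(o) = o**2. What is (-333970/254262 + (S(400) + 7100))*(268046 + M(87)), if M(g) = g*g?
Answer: 5855006061840725/127131 ≈ 4.6055e+10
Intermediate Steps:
M(g) = g**2
(-333970/254262 + (S(400) + 7100))*(268046 + M(87)) = (-333970/254262 + (400**2 + 7100))*(268046 + 87**2) = (-333970*1/254262 + (160000 + 7100))*(268046 + 7569) = (-166985/127131 + 167100)*275615 = (21243423115/127131)*275615 = 5855006061840725/127131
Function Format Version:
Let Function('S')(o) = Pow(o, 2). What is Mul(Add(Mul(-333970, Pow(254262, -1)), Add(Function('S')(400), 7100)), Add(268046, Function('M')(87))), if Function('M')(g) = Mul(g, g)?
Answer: Rational(5855006061840725, 127131) ≈ 4.6055e+10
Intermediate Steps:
Function('M')(g) = Pow(g, 2)
Mul(Add(Mul(-333970, Pow(254262, -1)), Add(Function('S')(400), 7100)), Add(268046, Function('M')(87))) = Mul(Add(Mul(-333970, Pow(254262, -1)), Add(Pow(400, 2), 7100)), Add(268046, Pow(87, 2))) = Mul(Add(Mul(-333970, Rational(1, 254262)), Add(160000, 7100)), Add(268046, 7569)) = Mul(Add(Rational(-166985, 127131), 167100), 275615) = Mul(Rational(21243423115, 127131), 275615) = Rational(5855006061840725, 127131)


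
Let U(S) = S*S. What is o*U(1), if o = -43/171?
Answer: -43/171 ≈ -0.25146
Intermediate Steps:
U(S) = S²
o = -43/171 (o = -43*1/171 = -43/171 ≈ -0.25146)
o*U(1) = -43/171*1² = -43/171*1 = -43/171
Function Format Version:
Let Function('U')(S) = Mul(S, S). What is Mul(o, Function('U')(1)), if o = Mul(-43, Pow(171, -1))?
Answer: Rational(-43, 171) ≈ -0.25146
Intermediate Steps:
Function('U')(S) = Pow(S, 2)
o = Rational(-43, 171) (o = Mul(-43, Rational(1, 171)) = Rational(-43, 171) ≈ -0.25146)
Mul(o, Function('U')(1)) = Mul(Rational(-43, 171), Pow(1, 2)) = Mul(Rational(-43, 171), 1) = Rational(-43, 171)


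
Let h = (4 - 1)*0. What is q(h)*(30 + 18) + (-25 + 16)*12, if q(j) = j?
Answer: -108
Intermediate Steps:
h = 0 (h = 3*0 = 0)
q(h)*(30 + 18) + (-25 + 16)*12 = 0*(30 + 18) + (-25 + 16)*12 = 0*48 - 9*12 = 0 - 108 = -108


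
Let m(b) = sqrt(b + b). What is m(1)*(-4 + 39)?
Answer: 35*sqrt(2) ≈ 49.497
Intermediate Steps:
m(b) = sqrt(2)*sqrt(b) (m(b) = sqrt(2*b) = sqrt(2)*sqrt(b))
m(1)*(-4 + 39) = (sqrt(2)*sqrt(1))*(-4 + 39) = (sqrt(2)*1)*35 = sqrt(2)*35 = 35*sqrt(2)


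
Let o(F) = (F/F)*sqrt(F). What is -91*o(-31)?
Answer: -91*I*sqrt(31) ≈ -506.67*I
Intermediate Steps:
o(F) = sqrt(F) (o(F) = 1*sqrt(F) = sqrt(F))
-91*o(-31) = -91*I*sqrt(31)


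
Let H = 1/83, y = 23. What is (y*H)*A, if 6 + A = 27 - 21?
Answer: 0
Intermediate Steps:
A = 0 (A = -6 + (27 - 21) = -6 + 6 = 0)
H = 1/83 ≈ 0.012048
(y*H)*A = (23*(1/83))*0 = (23/83)*0 = 0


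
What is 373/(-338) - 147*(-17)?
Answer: 844289/338 ≈ 2497.9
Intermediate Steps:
373/(-338) - 147*(-17) = 373*(-1/338) + 2499 = -373/338 + 2499 = 844289/338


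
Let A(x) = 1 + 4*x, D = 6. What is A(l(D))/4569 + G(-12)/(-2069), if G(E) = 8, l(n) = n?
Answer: 15173/9453261 ≈ 0.0016051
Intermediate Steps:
A(l(D))/4569 + G(-12)/(-2069) = (1 + 4*6)/4569 + 8/(-2069) = (1 + 24)*(1/4569) + 8*(-1/2069) = 25*(1/4569) - 8/2069 = 25/4569 - 8/2069 = 15173/9453261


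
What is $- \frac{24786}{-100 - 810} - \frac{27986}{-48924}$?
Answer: $\frac{309524381}{11130210} \approx 27.809$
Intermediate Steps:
$- \frac{24786}{-100 - 810} - \frac{27986}{-48924} = - \frac{24786}{-100 - 810} - - \frac{13993}{24462} = - \frac{24786}{-910} + \frac{13993}{24462} = \left(-24786\right) \left(- \frac{1}{910}\right) + \frac{13993}{24462} = \frac{12393}{455} + \frac{13993}{24462} = \frac{309524381}{11130210}$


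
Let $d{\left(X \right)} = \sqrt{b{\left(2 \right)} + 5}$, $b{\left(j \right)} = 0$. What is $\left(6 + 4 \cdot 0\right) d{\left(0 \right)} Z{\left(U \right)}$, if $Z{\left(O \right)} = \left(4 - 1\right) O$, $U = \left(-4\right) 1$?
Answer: $- 72 \sqrt{5} \approx -161.0$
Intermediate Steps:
$d{\left(X \right)} = \sqrt{5}$ ($d{\left(X \right)} = \sqrt{0 + 5} = \sqrt{5}$)
$U = -4$
$Z{\left(O \right)} = 3 O$
$\left(6 + 4 \cdot 0\right) d{\left(0 \right)} Z{\left(U \right)} = \left(6 + 4 \cdot 0\right) \sqrt{5} \cdot 3 \left(-4\right) = \left(6 + 0\right) \sqrt{5} \left(-12\right) = 6 \sqrt{5} \left(-12\right) = - 72 \sqrt{5}$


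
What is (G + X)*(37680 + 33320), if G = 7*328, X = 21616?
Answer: 1697752000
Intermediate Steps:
G = 2296
(G + X)*(37680 + 33320) = (2296 + 21616)*(37680 + 33320) = 23912*71000 = 1697752000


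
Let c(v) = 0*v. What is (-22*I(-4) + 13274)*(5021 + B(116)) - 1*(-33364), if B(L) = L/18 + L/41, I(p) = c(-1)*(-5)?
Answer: 24651125170/369 ≈ 6.6805e+7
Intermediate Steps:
c(v) = 0
I(p) = 0 (I(p) = 0*(-5) = 0)
B(L) = 59*L/738 (B(L) = L*(1/18) + L*(1/41) = L/18 + L/41 = 59*L/738)
(-22*I(-4) + 13274)*(5021 + B(116)) - 1*(-33364) = (-22*0 + 13274)*(5021 + (59/738)*116) - 1*(-33364) = (0 + 13274)*(5021 + 3422/369) + 33364 = 13274*(1856171/369) + 33364 = 24638813854/369 + 33364 = 24651125170/369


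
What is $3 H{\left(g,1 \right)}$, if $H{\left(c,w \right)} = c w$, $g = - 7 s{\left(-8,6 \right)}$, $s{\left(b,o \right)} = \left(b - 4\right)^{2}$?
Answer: $-3024$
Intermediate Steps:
$s{\left(b,o \right)} = \left(-4 + b\right)^{2}$
$g = -1008$ ($g = - 7 \left(-4 - 8\right)^{2} = - 7 \left(-12\right)^{2} = \left(-7\right) 144 = -1008$)
$3 H{\left(g,1 \right)} = 3 \left(\left(-1008\right) 1\right) = 3 \left(-1008\right) = -3024$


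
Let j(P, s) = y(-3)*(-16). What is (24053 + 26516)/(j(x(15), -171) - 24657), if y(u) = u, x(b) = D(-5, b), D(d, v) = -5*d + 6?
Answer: -50569/24609 ≈ -2.0549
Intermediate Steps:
D(d, v) = 6 - 5*d
x(b) = 31 (x(b) = 6 - 5*(-5) = 6 + 25 = 31)
j(P, s) = 48 (j(P, s) = -3*(-16) = 48)
(24053 + 26516)/(j(x(15), -171) - 24657) = (24053 + 26516)/(48 - 24657) = 50569/(-24609) = 50569*(-1/24609) = -50569/24609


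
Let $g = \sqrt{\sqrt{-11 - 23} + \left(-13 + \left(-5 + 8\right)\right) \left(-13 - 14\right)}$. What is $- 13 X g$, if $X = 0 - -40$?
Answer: $- 520 \sqrt{270 + i \sqrt{34}} \approx -8545.0 - 92.258 i$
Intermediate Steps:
$X = 40$ ($X = 0 + 40 = 40$)
$g = \sqrt{270 + i \sqrt{34}}$ ($g = \sqrt{\sqrt{-34} + \left(-13 + 3\right) \left(-27\right)} = \sqrt{i \sqrt{34} - -270} = \sqrt{i \sqrt{34} + 270} = \sqrt{270 + i \sqrt{34}} \approx 16.433 + 0.1774 i$)
$- 13 X g = \left(-13\right) 40 \sqrt{270 + i \sqrt{34}} = - 520 \sqrt{270 + i \sqrt{34}}$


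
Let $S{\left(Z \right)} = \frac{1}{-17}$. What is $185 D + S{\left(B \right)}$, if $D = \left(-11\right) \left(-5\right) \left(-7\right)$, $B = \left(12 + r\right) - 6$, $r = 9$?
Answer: $- \frac{1210826}{17} \approx -71225.0$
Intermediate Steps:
$B = 15$ ($B = \left(12 + 9\right) - 6 = 21 - 6 = 15$)
$S{\left(Z \right)} = - \frac{1}{17}$
$D = -385$ ($D = 55 \left(-7\right) = -385$)
$185 D + S{\left(B \right)} = 185 \left(-385\right) - \frac{1}{17} = -71225 - \frac{1}{17} = - \frac{1210826}{17}$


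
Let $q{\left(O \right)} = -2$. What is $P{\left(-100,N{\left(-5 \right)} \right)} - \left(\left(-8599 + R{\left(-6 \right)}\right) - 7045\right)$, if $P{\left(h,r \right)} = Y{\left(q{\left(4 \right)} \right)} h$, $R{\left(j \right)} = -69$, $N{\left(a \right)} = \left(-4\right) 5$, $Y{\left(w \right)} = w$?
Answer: $15913$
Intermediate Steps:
$N{\left(a \right)} = -20$
$P{\left(h,r \right)} = - 2 h$
$P{\left(-100,N{\left(-5 \right)} \right)} - \left(\left(-8599 + R{\left(-6 \right)}\right) - 7045\right) = \left(-2\right) \left(-100\right) - \left(\left(-8599 - 69\right) - 7045\right) = 200 - \left(-8668 - 7045\right) = 200 - -15713 = 200 + 15713 = 15913$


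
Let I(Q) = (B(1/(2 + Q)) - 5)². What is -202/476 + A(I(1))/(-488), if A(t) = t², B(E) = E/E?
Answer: -13777/14518 ≈ -0.94896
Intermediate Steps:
B(E) = 1
I(Q) = 16 (I(Q) = (1 - 5)² = (-4)² = 16)
-202/476 + A(I(1))/(-488) = -202/476 + 16²/(-488) = -202*1/476 + 256*(-1/488) = -101/238 - 32/61 = -13777/14518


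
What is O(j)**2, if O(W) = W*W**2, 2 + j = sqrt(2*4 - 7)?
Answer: 1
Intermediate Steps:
j = -1 (j = -2 + sqrt(2*4 - 7) = -2 + sqrt(8 - 7) = -2 + sqrt(1) = -2 + 1 = -1)
O(W) = W**3
O(j)**2 = ((-1)**3)**2 = (-1)**2 = 1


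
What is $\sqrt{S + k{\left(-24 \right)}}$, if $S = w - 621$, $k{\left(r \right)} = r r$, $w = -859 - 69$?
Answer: $i \sqrt{973} \approx 31.193 i$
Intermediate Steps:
$w = -928$ ($w = -859 - 69 = -928$)
$k{\left(r \right)} = r^{2}$
$S = -1549$ ($S = -928 - 621 = -1549$)
$\sqrt{S + k{\left(-24 \right)}} = \sqrt{-1549 + \left(-24\right)^{2}} = \sqrt{-1549 + 576} = \sqrt{-973} = i \sqrt{973}$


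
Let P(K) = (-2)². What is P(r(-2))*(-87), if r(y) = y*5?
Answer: -348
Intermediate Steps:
r(y) = 5*y
P(K) = 4
P(r(-2))*(-87) = 4*(-87) = -348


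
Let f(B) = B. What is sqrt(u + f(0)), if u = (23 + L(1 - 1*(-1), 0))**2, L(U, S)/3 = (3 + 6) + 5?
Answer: 65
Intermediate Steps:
L(U, S) = 42 (L(U, S) = 3*((3 + 6) + 5) = 3*(9 + 5) = 3*14 = 42)
u = 4225 (u = (23 + 42)**2 = 65**2 = 4225)
sqrt(u + f(0)) = sqrt(4225 + 0) = sqrt(4225) = 65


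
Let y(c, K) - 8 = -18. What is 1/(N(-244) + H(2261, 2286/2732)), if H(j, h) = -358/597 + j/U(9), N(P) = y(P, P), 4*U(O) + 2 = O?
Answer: 597/764996 ≈ 0.00078040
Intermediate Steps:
y(c, K) = -10 (y(c, K) = 8 - 18 = -10)
U(O) = -½ + O/4
N(P) = -10
H(j, h) = -358/597 + 4*j/7 (H(j, h) = -358/597 + j/(-½ + (¼)*9) = -358*1/597 + j/(-½ + 9/4) = -358/597 + j/(7/4) = -358/597 + j*(4/7) = -358/597 + 4*j/7)
1/(N(-244) + H(2261, 2286/2732)) = 1/(-10 + (-358/597 + (4/7)*2261)) = 1/(-10 + (-358/597 + 1292)) = 1/(-10 + 770966/597) = 1/(764996/597) = 597/764996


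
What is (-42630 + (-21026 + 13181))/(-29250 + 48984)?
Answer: -16825/6578 ≈ -2.5578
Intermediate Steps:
(-42630 + (-21026 + 13181))/(-29250 + 48984) = (-42630 - 7845)/19734 = -50475*1/19734 = -16825/6578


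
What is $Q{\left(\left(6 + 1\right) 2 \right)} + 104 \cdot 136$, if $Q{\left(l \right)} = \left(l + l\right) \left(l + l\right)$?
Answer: $14928$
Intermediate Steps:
$Q{\left(l \right)} = 4 l^{2}$ ($Q{\left(l \right)} = 2 l 2 l = 4 l^{2}$)
$Q{\left(\left(6 + 1\right) 2 \right)} + 104 \cdot 136 = 4 \left(\left(6 + 1\right) 2\right)^{2} + 104 \cdot 136 = 4 \left(7 \cdot 2\right)^{2} + 14144 = 4 \cdot 14^{2} + 14144 = 4 \cdot 196 + 14144 = 784 + 14144 = 14928$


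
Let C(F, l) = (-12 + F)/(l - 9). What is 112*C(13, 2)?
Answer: -16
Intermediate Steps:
C(F, l) = (-12 + F)/(-9 + l)
112*C(13, 2) = 112*((-12 + 13)/(-9 + 2)) = 112*(1/(-7)) = 112*(-1/7*1) = 112*(-1/7) = -16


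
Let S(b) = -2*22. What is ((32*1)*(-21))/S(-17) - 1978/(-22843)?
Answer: 3859382/251273 ≈ 15.359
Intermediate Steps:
S(b) = -44
((32*1)*(-21))/S(-17) - 1978/(-22843) = ((32*1)*(-21))/(-44) - 1978/(-22843) = (32*(-21))*(-1/44) - 1978*(-1/22843) = -672*(-1/44) + 1978/22843 = 168/11 + 1978/22843 = 3859382/251273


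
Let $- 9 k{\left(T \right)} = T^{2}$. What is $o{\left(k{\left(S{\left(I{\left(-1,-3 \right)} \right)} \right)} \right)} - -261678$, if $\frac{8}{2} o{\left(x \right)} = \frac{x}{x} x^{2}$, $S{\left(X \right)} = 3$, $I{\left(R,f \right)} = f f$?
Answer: $\frac{1046713}{4} \approx 2.6168 \cdot 10^{5}$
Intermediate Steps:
$I{\left(R,f \right)} = f^{2}$
$k{\left(T \right)} = - \frac{T^{2}}{9}$
$o{\left(x \right)} = \frac{x^{2}}{4}$ ($o{\left(x \right)} = \frac{\frac{x}{x} x^{2}}{4} = \frac{1 x^{2}}{4} = \frac{x^{2}}{4}$)
$o{\left(k{\left(S{\left(I{\left(-1,-3 \right)} \right)} \right)} \right)} - -261678 = \frac{\left(- \frac{3^{2}}{9}\right)^{2}}{4} - -261678 = \frac{\left(\left(- \frac{1}{9}\right) 9\right)^{2}}{4} + 261678 = \frac{\left(-1\right)^{2}}{4} + 261678 = \frac{1}{4} \cdot 1 + 261678 = \frac{1}{4} + 261678 = \frac{1046713}{4}$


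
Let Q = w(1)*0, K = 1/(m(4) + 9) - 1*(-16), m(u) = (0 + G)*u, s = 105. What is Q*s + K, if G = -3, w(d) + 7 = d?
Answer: 47/3 ≈ 15.667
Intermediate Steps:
w(d) = -7 + d
m(u) = -3*u (m(u) = (0 - 3)*u = -3*u)
K = 47/3 (K = 1/(-3*4 + 9) - 1*(-16) = 1/(-12 + 9) + 16 = 1/(-3) + 16 = -⅓ + 16 = 47/3 ≈ 15.667)
Q = 0 (Q = (-7 + 1)*0 = -6*0 = 0)
Q*s + K = 0*105 + 47/3 = 0 + 47/3 = 47/3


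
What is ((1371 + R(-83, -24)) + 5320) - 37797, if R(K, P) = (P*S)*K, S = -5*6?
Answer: -90866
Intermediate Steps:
S = -30
R(K, P) = -30*K*P (R(K, P) = (P*(-30))*K = (-30*P)*K = -30*K*P)
((1371 + R(-83, -24)) + 5320) - 37797 = ((1371 - 30*(-83)*(-24)) + 5320) - 37797 = ((1371 - 59760) + 5320) - 37797 = (-58389 + 5320) - 37797 = -53069 - 37797 = -90866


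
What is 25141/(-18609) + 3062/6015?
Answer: -10471373/12437015 ≈ -0.84195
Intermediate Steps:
25141/(-18609) + 3062/6015 = 25141*(-1/18609) + 3062*(1/6015) = -25141/18609 + 3062/6015 = -10471373/12437015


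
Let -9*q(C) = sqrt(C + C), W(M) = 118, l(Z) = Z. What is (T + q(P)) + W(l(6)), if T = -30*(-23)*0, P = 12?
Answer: 118 - 2*sqrt(6)/9 ≈ 117.46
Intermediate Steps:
T = 0 (T = 690*0 = 0)
q(C) = -sqrt(2)*sqrt(C)/9 (q(C) = -sqrt(C + C)/9 = -sqrt(2)*sqrt(C)/9)
(T + q(P)) + W(l(6)) = (0 - sqrt(2)*sqrt(12)/9) + 118 = (0 - sqrt(2)*2*sqrt(3)/9) + 118 = (0 - 2*sqrt(6)/9) + 118 = -2*sqrt(6)/9 + 118 = 118 - 2*sqrt(6)/9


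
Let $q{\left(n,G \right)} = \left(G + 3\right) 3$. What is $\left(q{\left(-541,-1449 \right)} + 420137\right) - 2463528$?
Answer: $-2047729$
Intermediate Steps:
$q{\left(n,G \right)} = 9 + 3 G$ ($q{\left(n,G \right)} = \left(3 + G\right) 3 = 9 + 3 G$)
$\left(q{\left(-541,-1449 \right)} + 420137\right) - 2463528 = \left(\left(9 + 3 \left(-1449\right)\right) + 420137\right) - 2463528 = \left(\left(9 - 4347\right) + 420137\right) - 2463528 = \left(-4338 + 420137\right) - 2463528 = 415799 - 2463528 = -2047729$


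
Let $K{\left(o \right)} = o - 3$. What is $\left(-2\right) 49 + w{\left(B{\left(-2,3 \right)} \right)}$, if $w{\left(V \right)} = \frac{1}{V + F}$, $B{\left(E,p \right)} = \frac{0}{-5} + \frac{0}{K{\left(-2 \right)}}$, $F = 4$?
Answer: $- \frac{391}{4} \approx -97.75$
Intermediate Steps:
$K{\left(o \right)} = -3 + o$
$B{\left(E,p \right)} = 0$ ($B{\left(E,p \right)} = \frac{0}{-5} + \frac{0}{-3 - 2} = 0 \left(- \frac{1}{5}\right) + \frac{0}{-5} = 0 + 0 \left(- \frac{1}{5}\right) = 0 + 0 = 0$)
$w{\left(V \right)} = \frac{1}{4 + V}$ ($w{\left(V \right)} = \frac{1}{V + 4} = \frac{1}{4 + V}$)
$\left(-2\right) 49 + w{\left(B{\left(-2,3 \right)} \right)} = \left(-2\right) 49 + \frac{1}{4 + 0} = -98 + \frac{1}{4} = - \frac{391}{4}$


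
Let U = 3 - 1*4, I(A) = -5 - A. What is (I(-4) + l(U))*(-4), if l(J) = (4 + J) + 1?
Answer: -12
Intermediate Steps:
U = -1 (U = 3 - 4 = -1)
l(J) = 5 + J
(I(-4) + l(U))*(-4) = ((-5 - 1*(-4)) + (5 - 1))*(-4) = ((-5 + 4) + 4)*(-4) = (-1 + 4)*(-4) = 3*(-4) = -12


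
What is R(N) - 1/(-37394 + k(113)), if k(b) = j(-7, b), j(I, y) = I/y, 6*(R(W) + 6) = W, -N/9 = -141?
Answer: 1736692645/8451058 ≈ 205.50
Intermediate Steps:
N = 1269 (N = -9*(-141) = 1269)
R(W) = -6 + W/6
k(b) = -7/b
R(N) - 1/(-37394 + k(113)) = (-6 + (⅙)*1269) - 1/(-37394 - 7/113) = (-6 + 423/2) - 1/(-37394 - 7*1/113) = 411/2 - 1/(-37394 - 7/113) = 411/2 - 1/(-4225529/113) = 411/2 - 1*(-113/4225529) = 411/2 + 113/4225529 = 1736692645/8451058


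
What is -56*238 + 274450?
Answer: 261122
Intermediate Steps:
-56*238 + 274450 = -13328 + 274450 = 261122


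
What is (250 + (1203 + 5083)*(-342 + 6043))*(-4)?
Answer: -143346944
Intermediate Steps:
(250 + (1203 + 5083)*(-342 + 6043))*(-4) = (250 + 6286*5701)*(-4) = (250 + 35836486)*(-4) = 35836736*(-4) = -143346944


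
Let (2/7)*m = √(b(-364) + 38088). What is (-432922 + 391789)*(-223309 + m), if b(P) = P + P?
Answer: 9185369097 - 575862*√2335 ≈ 9.1575e+9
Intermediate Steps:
b(P) = 2*P
m = 14*√2335 (m = 7*√(2*(-364) + 38088)/2 = 7*√(-728 + 38088)/2 = 7*√37360/2 = 7*(4*√2335)/2 = 14*√2335 ≈ 676.51)
(-432922 + 391789)*(-223309 + m) = (-432922 + 391789)*(-223309 + 14*√2335) = -41133*(-223309 + 14*√2335) = 9185369097 - 575862*√2335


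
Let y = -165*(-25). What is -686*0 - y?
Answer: -4125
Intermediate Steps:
y = 4125
-686*0 - y = -686*0 - 1*4125 = 0 - 4125 = -4125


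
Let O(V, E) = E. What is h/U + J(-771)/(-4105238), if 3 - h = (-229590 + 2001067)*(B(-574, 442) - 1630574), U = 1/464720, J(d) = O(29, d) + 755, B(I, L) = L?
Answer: 2754596548400146487244568/2052619 ≈ 1.3420e+18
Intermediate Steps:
J(d) = 755 + d (J(d) = d + 755 = 755 + d)
U = 1/464720 ≈ 2.1518e-6
h = 2887741344967 (h = 3 - (-229590 + 2001067)*(442 - 1630574) = 3 - 1771477*(-1630132) = 3 - 1*(-2887741344964) = 3 + 2887741344964 = 2887741344967)
h/U + J(-771)/(-4105238) = 2887741344967/(1/464720) + (755 - 771)/(-4105238) = 2887741344967*464720 - 16*(-1/4105238) = 1341991157833064240 + 8/2052619 = 2754596548400146487244568/2052619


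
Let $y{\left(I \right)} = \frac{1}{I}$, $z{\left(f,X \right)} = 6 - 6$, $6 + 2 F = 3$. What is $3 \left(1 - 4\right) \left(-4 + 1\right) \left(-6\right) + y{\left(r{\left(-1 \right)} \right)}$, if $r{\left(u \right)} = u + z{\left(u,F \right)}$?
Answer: $-163$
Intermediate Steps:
$F = - \frac{3}{2}$ ($F = -3 + \frac{1}{2} \cdot 3 = -3 + \frac{3}{2} = - \frac{3}{2} \approx -1.5$)
$z{\left(f,X \right)} = 0$ ($z{\left(f,X \right)} = 6 - 6 = 0$)
$r{\left(u \right)} = u$ ($r{\left(u \right)} = u + 0 = u$)
$3 \left(1 - 4\right) \left(-4 + 1\right) \left(-6\right) + y{\left(r{\left(-1 \right)} \right)} = 3 \left(1 - 4\right) \left(-4 + 1\right) \left(-6\right) + \frac{1}{-1} = 3 \left(-3\right) \left(\left(-3\right) \left(-6\right)\right) - 1 = \left(-9\right) 18 - 1 = -162 - 1 = -163$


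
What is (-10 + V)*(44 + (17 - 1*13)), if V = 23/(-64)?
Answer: -1989/4 ≈ -497.25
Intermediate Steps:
V = -23/64 (V = 23*(-1/64) = -23/64 ≈ -0.35938)
(-10 + V)*(44 + (17 - 1*13)) = (-10 - 23/64)*(44 + (17 - 1*13)) = -663*(44 + (17 - 13))/64 = -663*(44 + 4)/64 = -663/64*48 = -1989/4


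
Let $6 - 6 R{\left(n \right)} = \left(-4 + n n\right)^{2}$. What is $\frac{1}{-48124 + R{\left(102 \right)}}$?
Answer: $- \frac{3}{54224369} \approx -5.5326 \cdot 10^{-8}$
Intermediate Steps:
$R{\left(n \right)} = 1 - \frac{\left(-4 + n^{2}\right)^{2}}{6}$ ($R{\left(n \right)} = 1 - \frac{\left(-4 + n n\right)^{2}}{6} = 1 - \frac{\left(-4 + n^{2}\right)^{2}}{6}$)
$\frac{1}{-48124 + R{\left(102 \right)}} = \frac{1}{-48124 + \left(1 - \frac{\left(-4 + 102^{2}\right)^{2}}{6}\right)} = \frac{1}{-48124 + \left(1 - \frac{\left(-4 + 10404\right)^{2}}{6}\right)} = \frac{1}{-48124 + \left(1 - \frac{10400^{2}}{6}\right)} = \frac{1}{-48124 + \left(1 - \frac{54080000}{3}\right)} = \frac{1}{-48124 - \frac{54079997}{3}} = \frac{1}{- \frac{54224369}{3}} = - \frac{3}{54224369}$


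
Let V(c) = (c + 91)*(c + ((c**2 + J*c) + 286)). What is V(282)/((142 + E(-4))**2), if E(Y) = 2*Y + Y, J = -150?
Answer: 3524104/4225 ≈ 834.11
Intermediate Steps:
E(Y) = 3*Y
V(c) = (91 + c)*(286 + c**2 - 149*c) (V(c) = (c + 91)*(c + ((c**2 - 150*c) + 286)) = (91 + c)*(c + (286 + c**2 - 150*c)) = (91 + c)*(286 + c**2 - 149*c))
V(282)/((142 + E(-4))**2) = (26026 + 282**3 - 13273*282 - 58*282**2)/((142 + 3*(-4))**2) = (26026 + 22425768 - 3742986 - 58*79524)/((142 - 12)**2) = (26026 + 22425768 - 3742986 - 4612392)/(130**2) = 14096416/16900 = 14096416*(1/16900) = 3524104/4225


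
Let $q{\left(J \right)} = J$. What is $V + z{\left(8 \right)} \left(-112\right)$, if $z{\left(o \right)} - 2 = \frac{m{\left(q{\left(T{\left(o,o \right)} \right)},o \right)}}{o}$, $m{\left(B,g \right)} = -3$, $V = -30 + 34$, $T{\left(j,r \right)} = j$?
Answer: $-178$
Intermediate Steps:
$V = 4$
$z{\left(o \right)} = 2 - \frac{3}{o}$
$V + z{\left(8 \right)} \left(-112\right) = 4 + \left(2 - \frac{3}{8}\right) \left(-112\right) = 4 + \frac{13}{8} \left(-112\right) = 4 - 182 = -178$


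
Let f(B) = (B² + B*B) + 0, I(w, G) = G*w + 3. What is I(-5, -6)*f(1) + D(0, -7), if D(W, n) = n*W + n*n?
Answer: 115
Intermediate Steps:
D(W, n) = n² + W*n (D(W, n) = W*n + n² = n² + W*n)
I(w, G) = 3 + G*w
f(B) = 2*B² (f(B) = (B² + B²) + 0 = 2*B² + 0 = 2*B²)
I(-5, -6)*f(1) + D(0, -7) = (3 - 6*(-5))*(2*1²) - 7*(0 - 7) = (3 + 30)*(2*1) - 7*(-7) = 33*2 + 49 = 66 + 49 = 115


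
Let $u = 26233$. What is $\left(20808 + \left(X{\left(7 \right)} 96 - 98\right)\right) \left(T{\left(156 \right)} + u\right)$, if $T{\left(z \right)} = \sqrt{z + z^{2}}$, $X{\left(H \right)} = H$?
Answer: $560914006 + 42764 \sqrt{6123} \approx 5.6426 \cdot 10^{8}$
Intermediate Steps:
$\left(20808 + \left(X{\left(7 \right)} 96 - 98\right)\right) \left(T{\left(156 \right)} + u\right) = \left(20808 + \left(7 \cdot 96 - 98\right)\right) \left(\sqrt{156 \left(1 + 156\right)} + 26233\right) = \left(20808 + \left(672 - 98\right)\right) \left(\sqrt{156 \cdot 157} + 26233\right) = \left(20808 + 574\right) \left(\sqrt{24492} + 26233\right) = 21382 \left(2 \sqrt{6123} + 26233\right) = 21382 \left(26233 + 2 \sqrt{6123}\right) = 560914006 + 42764 \sqrt{6123}$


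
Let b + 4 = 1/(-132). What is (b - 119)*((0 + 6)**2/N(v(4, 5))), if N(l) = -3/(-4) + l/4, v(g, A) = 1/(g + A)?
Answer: -438399/77 ≈ -5693.5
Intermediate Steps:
v(g, A) = 1/(A + g)
N(l) = 3/4 + l/4 (N(l) = -3*(-1/4) + l*(1/4) = 3/4 + l/4)
b = -529/132 (b = -4 + 1/(-132) = -4 - 1/132 = -529/132 ≈ -4.0076)
(b - 119)*((0 + 6)**2/N(v(4, 5))) = (-529/132 - 119)*((0 + 6)**2/(3/4 + 1/(4*(5 + 4)))) = -16237*6**2/(132*(3/4 + (1/4)/9)) = -48711/(11*(3/4 + (1/4)*(1/9))) = -48711/(11*(3/4 + 1/36)) = -48711/(11*7/9) = -48711*9/(11*7) = -16237/132*324/7 = -438399/77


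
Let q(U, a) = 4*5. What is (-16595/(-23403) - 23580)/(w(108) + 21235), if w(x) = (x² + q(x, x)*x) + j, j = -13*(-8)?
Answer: -551826145/822919689 ≈ -0.67057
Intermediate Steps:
q(U, a) = 20
j = 104
w(x) = 104 + x² + 20*x (w(x) = (x² + 20*x) + 104 = 104 + x² + 20*x)
(-16595/(-23403) - 23580)/(w(108) + 21235) = (-16595/(-23403) - 23580)/((104 + 108² + 20*108) + 21235) = (-16595*(-1/23403) - 23580)/((104 + 11664 + 2160) + 21235) = (16595/23403 - 23580)/(13928 + 21235) = -551826145/23403/35163 = -551826145/23403*1/35163 = -551826145/822919689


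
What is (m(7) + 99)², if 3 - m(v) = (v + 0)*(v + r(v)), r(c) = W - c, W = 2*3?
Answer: 3600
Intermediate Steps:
W = 6
r(c) = 6 - c
m(v) = 3 - 6*v (m(v) = 3 - (v + 0)*(v + (6 - v)) = 3 - v*6 = 3 - 6*v)
(m(7) + 99)² = ((3 - 6*7) + 99)² = ((3 - 42) + 99)² = (-39 + 99)² = 60² = 3600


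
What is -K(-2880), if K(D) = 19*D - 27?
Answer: 54747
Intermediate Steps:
K(D) = -27 + 19*D
-K(-2880) = -(-27 + 19*(-2880)) = -(-27 - 54720) = -1*(-54747) = 54747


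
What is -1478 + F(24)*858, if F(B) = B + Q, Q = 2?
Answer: 20830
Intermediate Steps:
F(B) = 2 + B (F(B) = B + 2 = 2 + B)
-1478 + F(24)*858 = -1478 + (2 + 24)*858 = -1478 + 26*858 = -1478 + 22308 = 20830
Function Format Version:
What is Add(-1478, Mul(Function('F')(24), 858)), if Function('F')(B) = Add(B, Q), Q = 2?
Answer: 20830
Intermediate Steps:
Function('F')(B) = Add(2, B) (Function('F')(B) = Add(B, 2) = Add(2, B))
Add(-1478, Mul(Function('F')(24), 858)) = Add(-1478, Mul(Add(2, 24), 858)) = Add(-1478, Mul(26, 858)) = Add(-1478, 22308) = 20830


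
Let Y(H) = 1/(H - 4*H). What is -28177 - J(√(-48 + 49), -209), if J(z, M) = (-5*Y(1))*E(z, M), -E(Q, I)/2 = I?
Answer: -86621/3 ≈ -28874.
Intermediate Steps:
E(Q, I) = -2*I
Y(H) = -1/(3*H) (Y(H) = 1/(-3*H) = -1/(3*H))
J(z, M) = -10*M/3 (J(z, M) = (-(-5)/(3*1))*(-2*M) = (-(-5)/3)*(-2*M) = (-5*(-⅓))*(-2*M) = 5*(-2*M)/3 = -10*M/3)
-28177 - J(√(-48 + 49), -209) = -28177 - (-10)*(-209)/3 = -28177 - 1*2090/3 = -28177 - 2090/3 = -86621/3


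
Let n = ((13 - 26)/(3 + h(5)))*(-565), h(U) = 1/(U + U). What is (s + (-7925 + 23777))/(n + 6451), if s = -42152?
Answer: -815300/273431 ≈ -2.9817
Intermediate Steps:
h(U) = 1/(2*U)
n = 73450/31 (n = ((13 - 26)/(3 + (½)/5))*(-565) = -13/(3 + (½)*(⅕))*(-565) = -13/(3 + ⅒)*(-565) = -13/31/10*(-565) = -13*10/31*(-565) = -130/31*(-565) = 73450/31 ≈ 2369.4)
(s + (-7925 + 23777))/(n + 6451) = (-42152 + (-7925 + 23777))/(73450/31 + 6451) = (-42152 + 15852)/(273431/31) = -26300*31/273431 = -815300/273431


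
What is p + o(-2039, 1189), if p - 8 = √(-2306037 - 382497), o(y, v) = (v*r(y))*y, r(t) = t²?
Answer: -10079373344283 + 3*I*√298726 ≈ -1.0079e+13 + 1639.7*I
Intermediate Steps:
o(y, v) = v*y³ (o(y, v) = (v*y²)*y = v*y³)
p = 8 + 3*I*√298726 (p = 8 + √(-2306037 - 382497) = 8 + √(-2688534) = 8 + 3*I*√298726 ≈ 8.0 + 1639.7*I)
p + o(-2039, 1189) = (8 + 3*I*√298726) + 1189*(-2039)³ = (8 + 3*I*√298726) + 1189*(-8477185319) = (8 + 3*I*√298726) - 10079373344291 = -10079373344283 + 3*I*√298726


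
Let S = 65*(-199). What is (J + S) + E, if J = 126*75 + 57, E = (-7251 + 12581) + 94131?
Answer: 96033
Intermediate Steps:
E = 99461 (E = 5330 + 94131 = 99461)
S = -12935
J = 9507 (J = 9450 + 57 = 9507)
(J + S) + E = (9507 - 12935) + 99461 = -3428 + 99461 = 96033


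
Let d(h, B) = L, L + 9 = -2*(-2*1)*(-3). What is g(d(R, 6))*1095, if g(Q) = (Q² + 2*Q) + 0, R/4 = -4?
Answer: 436905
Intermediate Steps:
R = -16 (R = 4*(-4) = -16)
L = -21 (L = -9 - 2*(-2*1)*(-3) = -9 - (-4)*(-3) = -9 - 2*6 = -9 - 12 = -21)
d(h, B) = -21
g(Q) = Q² + 2*Q
g(d(R, 6))*1095 = -21*(2 - 21)*1095 = -21*(-19)*1095 = 399*1095 = 436905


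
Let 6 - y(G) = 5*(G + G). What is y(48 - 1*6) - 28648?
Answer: -29062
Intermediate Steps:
y(G) = 6 - 10*G (y(G) = 6 - 5*(G + G) = 6 - 5*2*G = 6 - 10*G)
y(48 - 1*6) - 28648 = (6 - 10*(48 - 1*6)) - 28648 = (6 - 10*(48 - 6)) - 28648 = (6 - 10*42) - 28648 = (6 - 420) - 28648 = -414 - 28648 = -29062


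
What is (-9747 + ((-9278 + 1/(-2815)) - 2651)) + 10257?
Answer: -32144486/2815 ≈ -11419.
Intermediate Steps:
(-9747 + ((-9278 + 1/(-2815)) - 2651)) + 10257 = (-9747 + ((-9278 - 1/2815) - 2651)) + 10257 = (-9747 + (-26117571/2815 - 2651)) + 10257 = (-9747 - 33580136/2815) + 10257 = -61017941/2815 + 10257 = -32144486/2815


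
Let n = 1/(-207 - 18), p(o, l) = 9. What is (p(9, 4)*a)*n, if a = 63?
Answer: -63/25 ≈ -2.5200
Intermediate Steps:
n = -1/225 (n = 1/(-225) = -1/225 ≈ -0.0044444)
(p(9, 4)*a)*n = (9*63)*(-1/225) = 567*(-1/225) = -63/25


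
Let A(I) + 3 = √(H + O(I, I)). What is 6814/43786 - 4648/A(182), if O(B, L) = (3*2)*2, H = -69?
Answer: 50916809/240823 + 2324*I*√57/33 ≈ 211.43 + 531.69*I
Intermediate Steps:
O(B, L) = 12 (O(B, L) = 6*2 = 12)
A(I) = -3 + I*√57 (A(I) = -3 + √(-69 + 12) = -3 + √(-57) = -3 + I*√57)
6814/43786 - 4648/A(182) = 6814/43786 - 4648/(-3 + I*√57) = 6814*(1/43786) - 4648/(-3 + I*√57) = 3407/21893 - 4648/(-3 + I*√57)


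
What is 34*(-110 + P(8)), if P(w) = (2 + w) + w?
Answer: -3128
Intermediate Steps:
P(w) = 2 + 2*w
34*(-110 + P(8)) = 34*(-110 + (2 + 2*8)) = 34*(-110 + (2 + 16)) = 34*(-110 + 18) = 34*(-92) = -3128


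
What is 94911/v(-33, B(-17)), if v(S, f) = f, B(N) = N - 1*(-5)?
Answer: -31637/4 ≈ -7909.3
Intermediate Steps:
B(N) = 5 + N (B(N) = N + 5 = 5 + N)
94911/v(-33, B(-17)) = 94911/(5 - 17) = 94911/(-12) = 94911*(-1/12) = -31637/4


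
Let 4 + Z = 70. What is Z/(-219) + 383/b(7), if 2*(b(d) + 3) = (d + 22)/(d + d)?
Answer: -784062/4015 ≈ -195.28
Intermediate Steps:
Z = 66 (Z = -4 + 70 = 66)
b(d) = -3 + (22 + d)/(4*d) (b(d) = -3 + ((d + 22)/(d + d))/2 = -3 + ((22 + d)/((2*d)))/2 = -3 + ((22 + d)*(1/(2*d)))/2 = -3 + ((22 + d)/(2*d))/2 = -3 + (22 + d)/(4*d))
Z/(-219) + 383/b(7) = 66/(-219) + 383/(((11/4)*(2 - 1*7)/7)) = 66*(-1/219) + 383/(((11/4)*(1/7)*(2 - 7))) = -22/73 + 383/(((11/4)*(1/7)*(-5))) = -22/73 + 383/(-55/28) = -22/73 + 383*(-28/55) = -22/73 - 10724/55 = -784062/4015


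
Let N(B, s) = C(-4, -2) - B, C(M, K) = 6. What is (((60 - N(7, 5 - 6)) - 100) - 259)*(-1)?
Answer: 298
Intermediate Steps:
N(B, s) = 6 - B
(((60 - N(7, 5 - 6)) - 100) - 259)*(-1) = (((60 - (6 - 1*7)) - 100) - 259)*(-1) = (((60 - (6 - 7)) - 100) - 259)*(-1) = (((60 - 1*(-1)) - 100) - 259)*(-1) = (((60 + 1) - 100) - 259)*(-1) = ((61 - 100) - 259)*(-1) = (-39 - 259)*(-1) = -298*(-1) = 298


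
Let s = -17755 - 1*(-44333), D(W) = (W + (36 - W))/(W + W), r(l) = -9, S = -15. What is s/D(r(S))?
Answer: -13289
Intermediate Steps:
D(W) = 18/W (D(W) = 36/((2*W)) = 36*(1/(2*W)) = 18/W)
s = 26578 (s = -17755 + 44333 = 26578)
s/D(r(S)) = 26578/((18/(-9))) = 26578/((18*(-⅑))) = 26578/(-2) = 26578*(-½) = -13289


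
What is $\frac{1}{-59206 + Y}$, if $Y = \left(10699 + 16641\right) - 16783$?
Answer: $- \frac{1}{48649} \approx -2.0555 \cdot 10^{-5}$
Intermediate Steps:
$Y = 10557$ ($Y = 27340 - 16783 = 10557$)
$\frac{1}{-59206 + Y} = \frac{1}{-59206 + 10557} = \frac{1}{-48649} = - \frac{1}{48649}$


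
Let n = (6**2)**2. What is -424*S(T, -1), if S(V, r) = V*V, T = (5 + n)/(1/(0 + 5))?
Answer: -17941570600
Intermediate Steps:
n = 1296 (n = 36**2 = 1296)
T = 6505 (T = (5 + 1296)/(1/(0 + 5)) = 1301/(1/5) = 1301*5 = 6505)
S(V, r) = V**2
-424*S(T, -1) = -424*6505**2 = -424*42315025 = -17941570600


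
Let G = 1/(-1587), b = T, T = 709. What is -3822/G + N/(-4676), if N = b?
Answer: 28362342755/4676 ≈ 6.0655e+6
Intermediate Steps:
b = 709
N = 709
G = -1/1587 ≈ -0.00063012
-3822/G + N/(-4676) = -3822/(-1/1587) + 709/(-4676) = -3822*(-1587) + 709*(-1/4676) = 6065514 - 709/4676 = 28362342755/4676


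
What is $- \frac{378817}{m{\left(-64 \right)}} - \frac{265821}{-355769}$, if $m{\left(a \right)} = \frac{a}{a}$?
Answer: $- \frac{134771079452}{355769} \approx -3.7882 \cdot 10^{5}$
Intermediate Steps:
$m{\left(a \right)} = 1$
$- \frac{378817}{m{\left(-64 \right)}} - \frac{265821}{-355769} = - \frac{378817}{1} - \frac{265821}{-355769} = \left(-378817\right) 1 - - \frac{265821}{355769} = -378817 + \frac{265821}{355769} = - \frac{134771079452}{355769}$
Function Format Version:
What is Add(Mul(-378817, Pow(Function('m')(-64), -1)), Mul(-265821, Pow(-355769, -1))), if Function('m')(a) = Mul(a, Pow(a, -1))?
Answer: Rational(-134771079452, 355769) ≈ -3.7882e+5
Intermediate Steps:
Function('m')(a) = 1
Add(Mul(-378817, Pow(Function('m')(-64), -1)), Mul(-265821, Pow(-355769, -1))) = Add(Mul(-378817, Pow(1, -1)), Mul(-265821, Pow(-355769, -1))) = Add(Mul(-378817, 1), Mul(-265821, Rational(-1, 355769))) = Add(-378817, Rational(265821, 355769)) = Rational(-134771079452, 355769)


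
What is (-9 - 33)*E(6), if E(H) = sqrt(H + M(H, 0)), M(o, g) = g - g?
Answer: -42*sqrt(6) ≈ -102.88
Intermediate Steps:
M(o, g) = 0
E(H) = sqrt(H) (E(H) = sqrt(H + 0) = sqrt(H))
(-9 - 33)*E(6) = (-9 - 33)*sqrt(6) = -42*sqrt(6)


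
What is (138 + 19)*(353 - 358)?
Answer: -785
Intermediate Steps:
(138 + 19)*(353 - 358) = 157*(-5) = -785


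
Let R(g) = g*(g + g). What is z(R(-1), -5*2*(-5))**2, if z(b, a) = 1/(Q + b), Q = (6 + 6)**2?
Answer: 1/21316 ≈ 4.6913e-5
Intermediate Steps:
R(g) = 2*g**2 (R(g) = g*(2*g) = 2*g**2)
Q = 144 (Q = 12**2 = 144)
z(b, a) = 1/(144 + b)
z(R(-1), -5*2*(-5))**2 = (1/(144 + 2*(-1)**2))**2 = (1/(144 + 2*1))**2 = (1/(144 + 2))**2 = (1/146)**2 = 1/21316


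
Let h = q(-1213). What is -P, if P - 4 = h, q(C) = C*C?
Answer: -1471373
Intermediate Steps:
q(C) = C²
h = 1471369 (h = (-1213)² = 1471369)
P = 1471373 (P = 4 + 1471369 = 1471373)
-P = -1*1471373 = -1471373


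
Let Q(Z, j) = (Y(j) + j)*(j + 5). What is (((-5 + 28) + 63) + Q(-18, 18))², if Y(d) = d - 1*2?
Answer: 753424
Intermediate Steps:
Y(d) = -2 + d (Y(d) = d - 2 = -2 + d)
Q(Z, j) = (-2 + 2*j)*(5 + j) (Q(Z, j) = ((-2 + j) + j)*(j + 5) = (-2 + 2*j)*(5 + j))
(((-5 + 28) + 63) + Q(-18, 18))² = (((-5 + 28) + 63) + (-10 + 2*18² + 8*18))² = ((23 + 63) + (-10 + 2*324 + 144))² = (86 + (-10 + 648 + 144))² = (86 + 782)² = 868² = 753424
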